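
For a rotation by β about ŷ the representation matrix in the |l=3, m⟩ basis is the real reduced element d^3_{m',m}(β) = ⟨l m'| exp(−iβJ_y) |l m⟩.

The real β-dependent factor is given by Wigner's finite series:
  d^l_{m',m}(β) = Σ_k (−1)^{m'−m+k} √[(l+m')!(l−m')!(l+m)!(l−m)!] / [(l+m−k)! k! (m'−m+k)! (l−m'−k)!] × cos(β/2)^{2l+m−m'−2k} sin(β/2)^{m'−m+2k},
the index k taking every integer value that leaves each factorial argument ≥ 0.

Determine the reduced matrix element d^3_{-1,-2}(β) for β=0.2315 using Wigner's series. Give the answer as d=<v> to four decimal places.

d^3_{-1,-2}(β=0.2315) via Wigner's sum:
c=cos(0.2315/2)=0.993308, s=sin(0.2315/2)=0.115492; N=√[2·24·1·120]=75.894664
Admissible k: 0..1 (factorial args all ≥0)
  k=0: (−1)^1·75.8947/(24)·0.9933^5·0.1155^1 = -0.353160
  k=1: (−1)^2·75.8947/(12)·0.9933^3·0.1155^3 = +0.009548
d^3_{-1,-2}(0.2315) = -0.353160 +0.009548 = -0.343611

d=-0.3436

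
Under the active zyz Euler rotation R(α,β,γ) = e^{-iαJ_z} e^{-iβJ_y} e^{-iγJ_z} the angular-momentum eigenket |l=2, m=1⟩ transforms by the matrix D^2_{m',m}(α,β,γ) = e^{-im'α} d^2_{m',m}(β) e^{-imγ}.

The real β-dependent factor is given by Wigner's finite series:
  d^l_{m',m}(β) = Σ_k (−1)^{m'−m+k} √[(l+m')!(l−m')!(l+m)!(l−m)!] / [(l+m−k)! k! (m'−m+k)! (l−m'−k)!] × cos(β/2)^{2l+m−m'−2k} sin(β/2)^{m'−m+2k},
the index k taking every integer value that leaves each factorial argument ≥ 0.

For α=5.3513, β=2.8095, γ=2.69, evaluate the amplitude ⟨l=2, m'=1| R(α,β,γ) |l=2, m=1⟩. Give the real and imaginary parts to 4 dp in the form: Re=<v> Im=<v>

Re=0.0147 Im=0.0776

First d^2_{1,1}(β=2.8095), then the phase factors e^{-i(1)α} and e^{-i(1)γ}:
With c≡cos(β/2)=0.165284 and s≡sin(β/2)=0.986246, N=[6·1·6·1]^{1/2}=6.000000
k∈{0,1} keeps every argument non-negative
  k=0: (−1)^0·6.0000/(6)·0.1653^4·0.9862^0 = +0.000746
  k=1: (−1)^1·6.0000/(2)·0.1653^2·0.9862^2 = -0.079718
d^2_{1,1}(2.8095) = +0.000746 -0.079718 = -0.078971
Phases: e^{-i·(1)·5.3513}=+0.596322+0.802746i, e^{-i·(1)·2.69}=-0.899753-0.436399i ⇒ D=+0.014706+0.077590i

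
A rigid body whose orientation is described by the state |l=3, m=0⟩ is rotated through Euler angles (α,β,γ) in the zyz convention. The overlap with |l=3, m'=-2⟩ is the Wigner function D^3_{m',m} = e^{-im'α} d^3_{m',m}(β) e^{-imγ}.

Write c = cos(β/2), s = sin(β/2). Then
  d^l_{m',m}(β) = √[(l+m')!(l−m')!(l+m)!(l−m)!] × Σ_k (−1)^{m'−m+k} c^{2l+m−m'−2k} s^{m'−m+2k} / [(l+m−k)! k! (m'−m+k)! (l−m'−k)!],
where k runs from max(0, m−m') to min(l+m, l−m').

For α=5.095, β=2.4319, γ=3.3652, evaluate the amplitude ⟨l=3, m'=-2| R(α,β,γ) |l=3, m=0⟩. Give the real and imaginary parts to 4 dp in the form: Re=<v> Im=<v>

Re=0.3181 Im=0.3055

First d^3_{-2,0}(β=2.4319), then the phase factors e^{-i(-2)α} and e^{-i(0)γ}:
c=cos(2.4319/2)=0.347446, s=sin(2.4319/2)=0.937700; N=√[1·120·6·6]=65.726707
Admissible k: 2..3 (factorial args all ≥0)
  k=2: (−1)^0·65.7267/(12)·0.3474^4·0.9377^2 = +0.070184
  k=3: (−1)^1·65.7267/(12)·0.3474^2·0.9377^4 = -0.511201
d^3_{-2,0}(2.4319) = +0.070184 -0.511201 = -0.441017
Phases: e^{-i·(-2)·5.095}=-0.721229-0.692697i, e^{-i·(0)·3.3652}=+1.000000+0.000000i ⇒ D=+0.318074+0.305491i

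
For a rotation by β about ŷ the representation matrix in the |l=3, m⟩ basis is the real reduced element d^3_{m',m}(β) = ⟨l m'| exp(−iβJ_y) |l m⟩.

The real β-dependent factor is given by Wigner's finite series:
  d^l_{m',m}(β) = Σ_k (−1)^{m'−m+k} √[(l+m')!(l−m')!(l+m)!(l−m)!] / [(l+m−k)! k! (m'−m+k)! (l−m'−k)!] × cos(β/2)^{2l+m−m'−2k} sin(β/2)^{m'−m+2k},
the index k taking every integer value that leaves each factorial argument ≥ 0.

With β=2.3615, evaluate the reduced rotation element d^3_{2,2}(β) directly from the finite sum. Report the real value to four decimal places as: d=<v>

d^3_{2,2}(β=2.3615) via Wigner's sum:
Half-angle: c=0.380231, s=0.924891. N=√(120·1·120·1)=120.000000
k: max(0,(2)−(2))=0 … min(3+(2),3−(2))=1
  k=0: (−1)^0·120.0000/(120)·0.3802^6·0.9249^0 = +0.003022
  k=1: (−1)^1·120.0000/(24)·0.3802^4·0.9249^2 = -0.089401
d^3_{2,2}(2.3615) = +0.003022 -0.089401 = -0.086379

d=-0.0864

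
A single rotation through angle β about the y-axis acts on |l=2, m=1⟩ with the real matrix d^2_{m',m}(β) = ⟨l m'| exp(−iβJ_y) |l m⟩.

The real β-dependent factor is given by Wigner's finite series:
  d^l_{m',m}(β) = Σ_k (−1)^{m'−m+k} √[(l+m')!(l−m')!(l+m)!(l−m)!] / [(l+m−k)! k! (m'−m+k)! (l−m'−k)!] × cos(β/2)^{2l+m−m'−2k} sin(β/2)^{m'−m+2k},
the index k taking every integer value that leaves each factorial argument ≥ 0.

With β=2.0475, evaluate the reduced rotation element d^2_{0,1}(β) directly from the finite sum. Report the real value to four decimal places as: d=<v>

d^2_{0,1}(β=2.0475) via Wigner's sum:
Half-angle: c=0.520167, s=0.854065. N=√(2·2·6·1)=4.898979
k: max(0,(1)−(0))=1 … min(2+(1),2−(0))=2
  k=1: (−1)^0·4.8990/(2)·0.5202^3·0.8541^1 = +0.294438
  k=2: (−1)^1·4.8990/(2)·0.5202^1·0.8541^3 = -0.793762
d^2_{0,1}(2.0475) = +0.294438 -0.793762 = -0.499324

d=-0.4993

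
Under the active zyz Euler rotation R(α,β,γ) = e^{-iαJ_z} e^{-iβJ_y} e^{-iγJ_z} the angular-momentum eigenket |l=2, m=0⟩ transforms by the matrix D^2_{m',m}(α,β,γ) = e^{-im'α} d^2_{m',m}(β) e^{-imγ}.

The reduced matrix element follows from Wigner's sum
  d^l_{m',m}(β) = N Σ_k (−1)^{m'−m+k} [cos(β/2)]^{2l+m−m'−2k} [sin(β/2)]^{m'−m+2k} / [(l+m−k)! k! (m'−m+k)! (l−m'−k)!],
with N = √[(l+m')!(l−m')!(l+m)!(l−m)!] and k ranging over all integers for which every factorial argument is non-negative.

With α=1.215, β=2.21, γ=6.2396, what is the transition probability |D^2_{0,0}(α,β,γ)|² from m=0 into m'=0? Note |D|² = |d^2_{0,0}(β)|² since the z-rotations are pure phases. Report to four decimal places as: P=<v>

Split into d^2_{0,0}(β=2.21) × two z-phases.
c=cos(2.21/2)=0.449134, s=sin(2.21/2)=0.893464; N=√[2·2·2·2]=4.000000
The bounds max(0,m−m')=0 and min(l+m,l−m')=2 give 3 terms
  k=0: (−1)^0·4.0000/(4)·0.4491^4·0.8935^0 = +0.040692
  k=1: (−1)^1·4.0000/(1)·0.4491^2·0.8935^2 = -0.644120
  k=2: (−1)^2·4.0000/(4)·0.4491^0·0.8935^4 = +0.637248
d^2_{0,0}(2.21) = +0.040692 -0.644120 +0.637248 = +0.033820
|D^2_{0,0}|² = |d^2_{0,0}(β)|² = (+0.033820)² = 0.001144 (the z-rotation phases have unit modulus)

P=0.0011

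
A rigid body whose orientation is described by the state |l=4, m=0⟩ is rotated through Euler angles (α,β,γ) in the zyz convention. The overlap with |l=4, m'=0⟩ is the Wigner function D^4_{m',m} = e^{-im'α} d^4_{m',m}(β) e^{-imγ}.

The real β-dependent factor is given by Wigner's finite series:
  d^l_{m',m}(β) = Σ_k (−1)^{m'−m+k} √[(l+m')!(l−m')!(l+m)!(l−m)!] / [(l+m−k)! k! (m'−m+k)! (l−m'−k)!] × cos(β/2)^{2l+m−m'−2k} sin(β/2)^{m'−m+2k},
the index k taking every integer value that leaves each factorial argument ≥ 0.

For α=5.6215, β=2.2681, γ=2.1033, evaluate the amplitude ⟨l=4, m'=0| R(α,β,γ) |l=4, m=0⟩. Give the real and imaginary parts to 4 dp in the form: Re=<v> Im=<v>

Split into d^4_{0,0}(β=2.2681) × two z-phases.
With c≡cos(β/2)=0.422993 and s≡sin(β/2)=0.906133, N=[24·24·24·24]^{1/2}=576.000000
Admissible k: 0..4 (factorial args all ≥0)
  k=0: (−1)^0·576.0000/(576)·0.4230^8·0.9061^0 = +0.001025
  k=1: (−1)^1·576.0000/(36)·0.4230^6·0.9061^2 = -0.075250
  k=2: (−1)^2·576.0000/(16)·0.4230^4·0.9061^4 = +0.776970
  k=3: (−1)^3·576.0000/(36)·0.4230^2·0.9061^6 = -1.584668
  k=4: (−1)^4·576.0000/(576)·0.4230^0·0.9061^8 = +0.454501
d^4_{0,0}(2.2681) = +0.001025 -0.075250 +0.776970 -1.584668 +0.454501 = -0.427422
Attach z-rotation phases: D = e^{-i(0)(5.6215)}·(-0.427422)·e^{-i(0)(2.1033)} = -0.427422+0.000000i

Re=-0.4274 Im=0.0000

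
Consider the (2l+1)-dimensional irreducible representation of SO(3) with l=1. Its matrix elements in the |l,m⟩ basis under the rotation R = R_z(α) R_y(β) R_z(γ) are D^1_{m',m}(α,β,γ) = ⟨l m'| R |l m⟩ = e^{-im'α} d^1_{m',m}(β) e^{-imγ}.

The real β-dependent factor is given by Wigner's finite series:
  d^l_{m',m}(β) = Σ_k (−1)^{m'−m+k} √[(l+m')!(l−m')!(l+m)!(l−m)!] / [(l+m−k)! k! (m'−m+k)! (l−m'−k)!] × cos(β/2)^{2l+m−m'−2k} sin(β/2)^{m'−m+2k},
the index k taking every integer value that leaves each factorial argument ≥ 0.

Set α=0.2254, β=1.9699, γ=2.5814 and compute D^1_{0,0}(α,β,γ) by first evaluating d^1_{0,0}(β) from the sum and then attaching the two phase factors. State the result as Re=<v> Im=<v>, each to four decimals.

Re=-0.3886 Im=0.0000

Split into d^1_{0,0}(β=1.9699) × two z-phases.
Half-angle: c=0.552905, s=0.833244. N=√(1·1·1·1)=1.000000
k∈{0,1} keeps every argument non-negative
  k=0: (−1)^0·1.0000/(1)·0.5529^2·0.8332^0 = +0.305704
  k=1: (−1)^1·1.0000/(1)·0.5529^0·0.8332^2 = -0.694296
d^1_{0,0}(1.9699) = +0.305704 -0.694296 = -0.388593
Attach z-rotation phases: D = e^{-i(0)(0.2254)}·(-0.388593)·e^{-i(0)(2.5814)} = -0.388593+0.000000i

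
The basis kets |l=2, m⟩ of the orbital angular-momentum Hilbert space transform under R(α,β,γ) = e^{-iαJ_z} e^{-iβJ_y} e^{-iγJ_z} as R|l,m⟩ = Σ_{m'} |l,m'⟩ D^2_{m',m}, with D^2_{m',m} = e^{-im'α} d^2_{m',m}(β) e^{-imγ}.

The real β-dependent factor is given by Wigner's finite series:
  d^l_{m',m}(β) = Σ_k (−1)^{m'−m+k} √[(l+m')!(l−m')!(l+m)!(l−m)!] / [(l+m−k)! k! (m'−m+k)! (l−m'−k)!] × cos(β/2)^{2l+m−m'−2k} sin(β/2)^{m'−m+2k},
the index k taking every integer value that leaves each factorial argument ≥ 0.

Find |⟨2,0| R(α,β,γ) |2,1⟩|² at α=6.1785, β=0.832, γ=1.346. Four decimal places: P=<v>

First d^2_{0,1}(β=0.832), then the phase factors e^{-i(0)α} and e^{-i(1)γ}:
c=cos(0.832/2)=0.914713, s=sin(0.832/2)=0.404105; N=√[2·2·6·1]=4.898979
k: max(0,(1)−(0))=1 … min(2+(1),2−(0))=2
  k=1: (−1)^0·4.8990/(2)·0.9147^3·0.4041^1 = +0.757572
  k=2: (−1)^1·4.8990/(2)·0.9147^1·0.4041^3 = -0.147857
d^2_{0,1}(0.832) = +0.757572 -0.147857 = +0.609715
|D^2_{0,1}|² = |d^2_{0,1}(β)|² = (+0.609715)² = 0.371752 (the z-rotation phases have unit modulus)

P=0.3718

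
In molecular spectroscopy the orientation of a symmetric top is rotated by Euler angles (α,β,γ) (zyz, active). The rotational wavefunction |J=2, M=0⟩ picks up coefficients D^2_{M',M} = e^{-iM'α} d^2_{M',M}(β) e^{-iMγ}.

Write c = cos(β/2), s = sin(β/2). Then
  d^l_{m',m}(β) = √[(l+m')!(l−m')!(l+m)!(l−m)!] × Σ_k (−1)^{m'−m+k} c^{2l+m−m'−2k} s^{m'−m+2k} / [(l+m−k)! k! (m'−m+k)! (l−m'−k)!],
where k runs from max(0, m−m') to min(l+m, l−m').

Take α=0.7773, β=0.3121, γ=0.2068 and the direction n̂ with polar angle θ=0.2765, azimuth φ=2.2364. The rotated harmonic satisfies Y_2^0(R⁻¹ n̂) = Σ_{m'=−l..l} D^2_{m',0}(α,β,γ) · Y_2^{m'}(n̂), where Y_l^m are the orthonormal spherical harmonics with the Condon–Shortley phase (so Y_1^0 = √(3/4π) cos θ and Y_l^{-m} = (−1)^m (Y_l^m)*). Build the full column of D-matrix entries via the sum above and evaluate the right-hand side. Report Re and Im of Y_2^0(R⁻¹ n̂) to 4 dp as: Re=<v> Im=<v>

Re=0.4940 Im=0.0000

Need the full column D^2_{m',0} for m'=−2..2 at α=0.7773, β=0.3121, γ=0.2068.
cos(β/2)=0.987849, sin(β/2)=0.155417
d^2_{-2,0}: single k=2 term ⇒ +0.057737;  D = +0.000935+0.057730i
d^2_{-1,0}: k∈[1..2] ⇒ +0.366984 -0.009084 = +0.357900;  D = +0.255115+0.251016i
d^2_{0,0}: k∈[0..2] ⇒ +0.952274 -0.094285 +0.000583 = +0.858573;  D = +0.858573+0.000000i
d^2_{1,0}: k∈[0..1] ⇒ -0.366984 +0.009084 = -0.357900;  D = -0.255115+0.251016i
d^2_{2,0}: single k=0 term ⇒ +0.057737;  D = +0.000935-0.057730i
Y_2^{m'}(θ=0.2765,φ=2.2364) and Σ D·Y over m':
  (+0.0009+0.0577i)·(-0.0068+0.0280i)  (+0.2551+0.2510i)·(-0.1253-0.1596i)  (+0.8586+0.0000i)·(+0.5603+0.0000i)  (-0.2551+0.2510i)·(+0.1253-0.1596i)  (+0.0009-0.0577i)·(-0.0068-0.0280i)
Y_2^0(R⁻¹ n̂) = +0.493980-0.000000i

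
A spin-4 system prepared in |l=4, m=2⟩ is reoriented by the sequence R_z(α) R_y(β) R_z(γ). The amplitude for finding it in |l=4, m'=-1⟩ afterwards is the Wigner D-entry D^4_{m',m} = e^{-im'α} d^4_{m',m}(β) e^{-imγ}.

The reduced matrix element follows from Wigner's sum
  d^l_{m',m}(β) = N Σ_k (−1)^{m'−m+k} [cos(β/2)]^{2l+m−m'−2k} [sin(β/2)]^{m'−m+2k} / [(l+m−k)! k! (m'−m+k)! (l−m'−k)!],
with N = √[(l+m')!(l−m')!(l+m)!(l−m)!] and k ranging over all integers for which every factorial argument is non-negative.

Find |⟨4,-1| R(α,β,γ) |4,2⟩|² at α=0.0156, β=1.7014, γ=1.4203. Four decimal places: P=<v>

First d^4_{-1,2}(β=1.7014), then the phase factors e^{-i(-1)α} and e^{-i(2)γ}:
c=cos(1.7014/2)=0.659457, s=sin(1.7014/2)=0.751742; N=√[6·120·720·2]=1018.233765
The bounds max(0,m−m')=3 and min(l+m,l−m')=5 give 3 terms
  k=3: (−1)^0·1018.2338/(72)·0.6595^5·0.7517^3 = +0.749298
  k=4: (−1)^1·1018.2338/(48)·0.6595^3·0.7517^5 = -1.460530
  k=5: (−1)^2·1018.2338/(240)·0.6595^1·0.7517^7 = +0.379582
d^4_{-1,2}(1.7014) = +0.749298 -1.460530 +0.379582 = -0.331651
|D^4_{-1,2}|² = |d^4_{-1,2}(β)|² = (-0.331651)² = 0.109992 (the z-rotation phases have unit modulus)

P=0.1100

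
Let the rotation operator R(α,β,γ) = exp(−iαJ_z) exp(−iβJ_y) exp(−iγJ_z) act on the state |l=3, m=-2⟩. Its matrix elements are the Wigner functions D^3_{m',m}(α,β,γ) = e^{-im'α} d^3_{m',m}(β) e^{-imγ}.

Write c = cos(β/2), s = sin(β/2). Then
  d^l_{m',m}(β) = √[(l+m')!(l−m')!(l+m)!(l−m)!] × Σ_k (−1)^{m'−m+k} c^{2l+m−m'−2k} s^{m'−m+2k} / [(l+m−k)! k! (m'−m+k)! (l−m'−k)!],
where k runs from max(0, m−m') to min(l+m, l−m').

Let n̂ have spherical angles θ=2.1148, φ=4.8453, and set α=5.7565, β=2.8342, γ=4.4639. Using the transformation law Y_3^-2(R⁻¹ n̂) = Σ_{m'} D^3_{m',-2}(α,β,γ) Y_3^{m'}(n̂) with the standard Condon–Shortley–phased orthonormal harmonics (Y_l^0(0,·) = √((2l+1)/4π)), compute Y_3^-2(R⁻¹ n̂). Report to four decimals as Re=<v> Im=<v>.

Re=0.3462 Im=0.1640

Need the full column D^3_{m',-2} for m'=−3..3 at α=5.7565, β=2.8342, γ=4.4639.
cos(β/2)=0.153092, sin(β/2)=0.988212
d^3_{-3,-2}: single k=1 term ⇒ +0.000204;  D = +0.000099+0.000178i
d^3_{-2,-2}: k∈[0..1] ⇒ +0.000013 -0.002682 = -0.002669;  D = +0.000055-0.002669i
d^3_{-1,-2}: k∈[0..1] ⇒ -0.000263 +0.021900 = +0.021637;  D = -0.011256+0.018478i
d^3_{0,-2}: k∈[0..1] ⇒ +0.002938 -0.122424 = -0.119486;  D = +0.105031-0.056967i
d^3_{1,-2}: k∈[0..1] ⇒ -0.021900 +0.456250 = +0.434350;  D = -0.434159-0.012901i
d^3_{2,-2}: k∈[0..1] ⇒ +0.111757 -0.931324 = -0.819567;  D = +0.695948+0.432835i
d^3_{3,-2}: single k=0 term ⇒ -0.353410;  D = +0.165612+0.312204i
Y_3^{m'}(θ=2.1148,φ=4.8453) and Σ D·Y over m':
  (+0.0001+0.0002i)·(-0.1015-0.2409i)  (+0.0001-0.0027i)·(+0.3737-0.1017i)  (-0.0113+0.0185i)·(+0.0124+0.0930i)  (+0.1050-0.0570i)·(+0.3207+0.0000i)  (-0.4342-0.0129i)·(-0.0124+0.0930i)  (+0.6959+0.4328i)·(+0.3737+0.1017i)  (+0.1656+0.3122i)·(+0.1015-0.2409i)
Y_3^-2(R⁻¹ n̂) = +0.346223+0.163964i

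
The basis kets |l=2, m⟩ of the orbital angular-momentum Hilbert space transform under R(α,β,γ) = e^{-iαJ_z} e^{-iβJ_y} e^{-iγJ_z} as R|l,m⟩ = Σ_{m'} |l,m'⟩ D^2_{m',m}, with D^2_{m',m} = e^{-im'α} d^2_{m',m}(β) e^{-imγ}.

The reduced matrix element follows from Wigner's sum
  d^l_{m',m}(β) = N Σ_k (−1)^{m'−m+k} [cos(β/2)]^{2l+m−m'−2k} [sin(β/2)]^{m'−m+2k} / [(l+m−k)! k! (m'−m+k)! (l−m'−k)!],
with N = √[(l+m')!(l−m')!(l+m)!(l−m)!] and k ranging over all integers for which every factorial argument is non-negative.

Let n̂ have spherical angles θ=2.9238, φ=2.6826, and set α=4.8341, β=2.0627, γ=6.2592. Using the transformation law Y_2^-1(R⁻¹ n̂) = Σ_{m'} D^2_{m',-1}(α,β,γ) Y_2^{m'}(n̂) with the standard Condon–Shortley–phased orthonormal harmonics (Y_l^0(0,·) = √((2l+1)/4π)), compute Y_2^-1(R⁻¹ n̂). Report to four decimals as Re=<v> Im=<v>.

Re=0.2537 Im=0.0437

Need the full column D^2_{m',-1} for m'=−2..2 at α=4.8341, β=2.0627, γ=6.2592.
cos(β/2)=0.513661, sin(β/2)=0.857993
d^2_{-2,-1}: single k=1 term ⇒ +0.232565;  D = -0.226988-0.050625i
d^2_{-1,-1}: k∈[0..1] ⇒ +0.069616 -0.582696 = -0.513081;  D = -0.050061+0.510633i
d^2_{0,-1}: k∈[0..1] ⇒ -0.284832 +0.794701 = +0.509869;  D = +0.509722-0.012228i
d^2_{1,-1}: k∈[0..1] ⇒ +0.582696 -0.541920 = +0.040776;  D = +0.005920+0.040344i
d^2_{2,-1}: single k=0 term ⇒ -0.648871;  D = +0.625809-0.171452i
Y_2^{m'}(θ=2.9238,φ=2.6826) and Σ D·Y over m':
  (-0.2270-0.0506i)·(+0.0110+0.0143i)  (-0.0501+0.5106i)·(+0.1461+0.0722i)  (+0.5097-0.0122i)·(+0.5866+0.0000i)  (+0.0059+0.0403i)·(-0.1461+0.0722i)  (+0.6258-0.1715i)·(+0.0110-0.0143i)
Y_2^-1(R⁻¹ n̂) = +0.253679+0.043706i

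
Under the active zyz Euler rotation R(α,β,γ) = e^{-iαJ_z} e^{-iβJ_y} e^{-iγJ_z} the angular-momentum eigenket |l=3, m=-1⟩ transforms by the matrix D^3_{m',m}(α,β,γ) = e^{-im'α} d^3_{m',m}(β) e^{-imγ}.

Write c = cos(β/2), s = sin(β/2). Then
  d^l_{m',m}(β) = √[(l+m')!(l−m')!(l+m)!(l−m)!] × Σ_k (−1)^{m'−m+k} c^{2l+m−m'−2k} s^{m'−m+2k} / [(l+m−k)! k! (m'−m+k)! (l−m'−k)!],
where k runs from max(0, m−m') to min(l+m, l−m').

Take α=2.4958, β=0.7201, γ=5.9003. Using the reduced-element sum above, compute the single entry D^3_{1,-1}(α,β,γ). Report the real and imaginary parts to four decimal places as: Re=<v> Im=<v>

First d^3_{1,-1}(β=0.7201), then the phase factors e^{-i(1)α} and e^{-i(-1)γ}:
With c≡cos(β/2)=0.935879 and s≡sin(β/2)=0.352321, N=[24·2·2·24]^{1/2}=48.000000
Admissible k: 0..2 (factorial args all ≥0)
  k=0: (−1)^2·48.0000/(8)·0.9359^4·0.3523^2 = +0.571357
  k=1: (−1)^3·48.0000/(6)·0.9359^2·0.3523^4 = -0.107965
  k=2: (−1)^4·48.0000/(48)·0.9359^0·0.3523^6 = +0.001913
d^3_{1,-1}(0.7201) = +0.571357 -0.107965 +0.001913 = +0.465304
Phases: e^{-i·(1)·2.4958}=-0.798623-0.601832i, e^{-i·(-1)·5.9003}=+0.927591-0.373598i ⇒ D=-0.449316-0.120928i

Re=-0.4493 Im=-0.1209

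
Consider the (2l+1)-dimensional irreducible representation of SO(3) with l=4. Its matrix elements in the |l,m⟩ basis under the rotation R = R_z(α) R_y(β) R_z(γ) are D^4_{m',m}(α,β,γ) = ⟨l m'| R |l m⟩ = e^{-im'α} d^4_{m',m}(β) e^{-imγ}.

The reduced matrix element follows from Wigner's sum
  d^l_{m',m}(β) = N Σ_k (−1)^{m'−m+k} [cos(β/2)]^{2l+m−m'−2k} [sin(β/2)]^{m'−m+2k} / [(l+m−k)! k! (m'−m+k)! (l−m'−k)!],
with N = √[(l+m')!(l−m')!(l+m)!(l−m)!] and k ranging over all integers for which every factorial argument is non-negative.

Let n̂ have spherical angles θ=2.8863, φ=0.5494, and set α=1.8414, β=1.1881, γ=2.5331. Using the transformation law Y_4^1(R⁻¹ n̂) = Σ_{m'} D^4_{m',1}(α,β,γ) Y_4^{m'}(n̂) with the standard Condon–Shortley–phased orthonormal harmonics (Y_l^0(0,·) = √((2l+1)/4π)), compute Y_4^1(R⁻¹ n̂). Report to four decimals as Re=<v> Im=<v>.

Re=0.3001 Im=0.1100

Need the full column D^4_{m',1} for m'=−4..4 at α=1.8414, β=1.1881, γ=2.5331.
cos(β/2)=0.828681, sin(β/2)=0.559722
d^4_{-4,1}: single k=5 term ⇒ +0.233946;  D = +0.028032-0.232261i
d^4_{-3,1}: k∈[4..5] ⇒ +0.612289 -0.167601 = +0.444688;  D = -0.439661+0.066670i
d^4_{-2,1}: k∈[3..5] ⇒ +0.969097 -0.663176 +0.060510 = +0.366432;  D = +0.149783+0.334421i
d^4_{-1,1}: k∈[2..5] ⇒ +1.014536 -1.388541 +0.316737 -0.009633 = -0.066901;  D = -0.051525+0.042673i
d^4_{0,1}: k∈[1..4] ⇒ +0.671734 -1.838733 +0.838859 -0.063783 = -0.391924;  D = +0.321578+0.224036i
d^4_{1,1}: k∈[0..3] ⇒ +0.222381 -1.521804 +1.388541 -0.211158 = -0.122040;  D = +0.040456-0.115139i
d^4_{2,1}: k∈[0..2] ⇒ -0.637263 +1.453646 -0.442117 = +0.374266;  D = +0.373419+0.025164i
d^4_{3,1}: k∈[0..1] ⇒ +0.805263 -0.612289 = +0.192974;  D = -0.038965-0.188999i
d^4_{4,1}: single k=0 term ⇒ -0.512798;  D = +0.456280-0.234031i
Y_4^{m'}(θ=2.8863,φ=0.5494) and Σ D·Y over m':
  (+0.0280-0.2323i)·(-0.0011-0.0015i)  (-0.4397+0.0667i)·(+0.0015+0.0194i)  (+0.1498+0.3344i)·(+0.0539-0.1055i)  (-0.0515+0.0427i)·(-0.3503+0.2145i)  (+0.3216+0.2240i)·(+0.5915+0.0000i)  (+0.0405-0.1151i)·(+0.3503+0.2145i)  (+0.3734+0.0252i)·(+0.0539+0.1055i)  (-0.0390-0.1890i)·(-0.0015+0.0194i)  (+0.4563-0.2340i)·(-0.0011+0.0015i)
Y_4^1(R⁻¹ n̂) = +0.300063+0.110019i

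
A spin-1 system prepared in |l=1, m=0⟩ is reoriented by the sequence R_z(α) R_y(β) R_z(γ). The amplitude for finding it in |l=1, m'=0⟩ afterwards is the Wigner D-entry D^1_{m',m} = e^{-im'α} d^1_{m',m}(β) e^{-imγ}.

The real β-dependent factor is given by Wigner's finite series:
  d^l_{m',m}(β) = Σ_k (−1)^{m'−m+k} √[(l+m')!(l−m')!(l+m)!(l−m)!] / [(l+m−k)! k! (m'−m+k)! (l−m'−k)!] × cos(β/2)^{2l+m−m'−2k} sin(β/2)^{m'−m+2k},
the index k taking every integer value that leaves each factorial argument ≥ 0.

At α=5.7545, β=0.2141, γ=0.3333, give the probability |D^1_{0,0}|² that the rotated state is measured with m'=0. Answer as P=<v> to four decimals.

P=0.9549

D^1_{0,0}(5.7545,0.2141,0.3333) = e^{-i·0·5.7545}·d^1_{0,0}(0.2141)·e^{-i·0·0.3333}. Compute d first:
Half-angle: c=0.994276, s=0.106846. N=√(1·1·1·1)=1.000000
Admissible k: 0..1 (factorial args all ≥0)
  k=0: (−1)^0·1.0000/(1)·0.9943^2·0.1068^0 = +0.988584
  k=1: (−1)^1·1.0000/(1)·0.9943^0·0.1068^2 = -0.011416
d^1_{0,0}(0.2141) = +0.988584 -0.011416 = +0.977168
|D^1_{0,0}|² = |d^1_{0,0}(β)|² = (+0.977168)² = 0.954857 (the z-rotation phases have unit modulus)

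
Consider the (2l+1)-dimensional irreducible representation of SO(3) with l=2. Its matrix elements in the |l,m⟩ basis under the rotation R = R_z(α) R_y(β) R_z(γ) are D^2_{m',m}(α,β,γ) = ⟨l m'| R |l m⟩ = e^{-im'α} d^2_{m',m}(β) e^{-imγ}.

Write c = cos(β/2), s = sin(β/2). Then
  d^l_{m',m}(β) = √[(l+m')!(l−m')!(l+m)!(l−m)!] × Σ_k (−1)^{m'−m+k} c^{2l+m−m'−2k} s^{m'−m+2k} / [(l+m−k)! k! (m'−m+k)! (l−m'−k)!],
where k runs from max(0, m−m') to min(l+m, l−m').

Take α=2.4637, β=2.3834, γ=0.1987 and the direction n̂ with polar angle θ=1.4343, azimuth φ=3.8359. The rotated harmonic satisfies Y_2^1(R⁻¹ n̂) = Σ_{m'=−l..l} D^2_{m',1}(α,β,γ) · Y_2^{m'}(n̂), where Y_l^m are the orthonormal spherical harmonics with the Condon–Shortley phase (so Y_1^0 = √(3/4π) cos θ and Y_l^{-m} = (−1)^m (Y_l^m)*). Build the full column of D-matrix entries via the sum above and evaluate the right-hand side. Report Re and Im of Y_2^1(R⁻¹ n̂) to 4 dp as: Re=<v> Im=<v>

Re=0.0011 Im=-0.0275

Need the full column D^2_{m',1} for m'=−2..2 at α=2.4637, β=2.3834, γ=0.1987.
cos(β/2)=0.370081, sin(β/2)=0.928999
d^2_{-2,1}: single k=3 term ⇒ +0.593435;  D = +0.009679-0.593356i
d^2_{-1,1}: k∈[2..3] ⇒ +0.354606 -0.744838 = -0.390232;  D = +0.249660-0.299918i
d^2_{0,1}: k∈[1..2] ⇒ +0.115341 -0.726807 = -0.611466;  D = -0.599435+0.120700i
d^2_{1,1}: k∈[0..1] ⇒ +0.018758 -0.354606 = -0.335848;  D = +0.298020+0.154847i
d^2_{2,1}: single k=0 term ⇒ -0.094175;  D = -0.037859-0.086230i
Y_2^{m'}(θ=1.4343,φ=3.8359) and Σ D·Y over m':
  (+0.0097-0.5934i)·(+0.0687-0.3728i)  (+0.2497-0.2999i)·(-0.0800+0.0666i)  (-0.5994+0.1207i)·(-0.2979+0.0000i)  (+0.2980+0.1548i)·(+0.0800+0.0666i)  (-0.0379-0.0862i)·(+0.0687+0.3728i)
Y_2^1(R⁻¹ n̂) = +0.001076-0.027464i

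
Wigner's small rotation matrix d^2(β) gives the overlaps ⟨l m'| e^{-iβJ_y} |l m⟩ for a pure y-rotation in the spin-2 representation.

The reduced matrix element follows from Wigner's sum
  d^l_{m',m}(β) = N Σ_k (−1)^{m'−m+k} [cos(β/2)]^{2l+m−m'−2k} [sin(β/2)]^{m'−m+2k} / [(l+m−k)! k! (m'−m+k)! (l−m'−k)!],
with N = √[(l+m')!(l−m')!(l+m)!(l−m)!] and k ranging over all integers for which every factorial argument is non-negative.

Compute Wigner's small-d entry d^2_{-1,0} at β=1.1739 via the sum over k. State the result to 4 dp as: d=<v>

d^2_{-1,0}(β=1.1739) via Wigner's sum:
With c≡cos(β/2)=0.832634 and s≡sin(β/2)=0.553824, N=[1·6·2·2]^{1/2}=4.898979
The bounds max(0,m−m')=1 and min(l+m,l−m')=2 give 2 terms
  k=1: (−1)^0·4.8990/(2)·0.8326^3·0.5538^1 = +0.783086
  k=2: (−1)^1·4.8990/(2)·0.8326^1·0.5538^3 = -0.346454
d^2_{-1,0}(1.1739) = +0.783086 -0.346454 = +0.436632

d=0.4366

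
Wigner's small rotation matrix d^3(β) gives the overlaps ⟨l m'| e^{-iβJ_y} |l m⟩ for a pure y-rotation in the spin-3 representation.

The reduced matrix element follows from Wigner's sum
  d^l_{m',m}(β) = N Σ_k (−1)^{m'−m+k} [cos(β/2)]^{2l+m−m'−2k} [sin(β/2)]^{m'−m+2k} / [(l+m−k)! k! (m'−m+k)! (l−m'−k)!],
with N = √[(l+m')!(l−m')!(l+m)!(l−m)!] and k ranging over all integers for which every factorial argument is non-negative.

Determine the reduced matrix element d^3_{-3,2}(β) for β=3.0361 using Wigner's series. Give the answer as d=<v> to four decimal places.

d=0.1282

d^3_{-3,2}(β=3.0361) via Wigner's sum:
With c≡cos(β/2)=0.052722 and s≡sin(β/2)=0.998609, N=[1·720·120·1]^{1/2}=293.938769
The bounds max(0,m−m')=5 and min(l+m,l−m')=5 give 1 term
  k=5: (−1)^0·293.9388/(120)·0.0527^1·0.9986^5 = +0.128246
d^3_{-3,2}(3.0361) = +0.128246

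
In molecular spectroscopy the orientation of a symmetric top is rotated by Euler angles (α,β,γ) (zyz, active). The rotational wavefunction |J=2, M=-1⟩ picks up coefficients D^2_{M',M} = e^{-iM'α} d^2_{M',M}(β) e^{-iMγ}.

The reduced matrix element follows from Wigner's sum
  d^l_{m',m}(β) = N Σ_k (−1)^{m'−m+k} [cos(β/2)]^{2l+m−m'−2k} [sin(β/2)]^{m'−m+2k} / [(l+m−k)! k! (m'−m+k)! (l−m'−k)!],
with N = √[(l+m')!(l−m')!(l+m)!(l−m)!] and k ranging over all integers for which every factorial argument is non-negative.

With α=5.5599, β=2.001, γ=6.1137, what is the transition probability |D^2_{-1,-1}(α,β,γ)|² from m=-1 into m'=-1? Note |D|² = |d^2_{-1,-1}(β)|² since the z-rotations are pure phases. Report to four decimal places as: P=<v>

P=0.2858

Split into d^2_{-1,-1}(β=2.001) × two z-phases.
Half-angle: c=0.539882, s=0.841741. N=√(1·6·1·6)=6.000000
k: max(0,(-1)−(-1))=0 … min(2+(-1),2−(-1))=1
  k=0: (−1)^0·6.0000/(6)·0.5399^4·0.8417^0 = +0.084956
  k=1: (−1)^1·6.0000/(2)·0.5399^2·0.8417^2 = -0.619548
d^2_{-1,-1}(2.001) = +0.084956 -0.619548 = -0.534592
|D^2_{-1,-1}|² = |d^2_{-1,-1}(β)|² = (-0.534592)² = 0.285789 (the z-rotation phases have unit modulus)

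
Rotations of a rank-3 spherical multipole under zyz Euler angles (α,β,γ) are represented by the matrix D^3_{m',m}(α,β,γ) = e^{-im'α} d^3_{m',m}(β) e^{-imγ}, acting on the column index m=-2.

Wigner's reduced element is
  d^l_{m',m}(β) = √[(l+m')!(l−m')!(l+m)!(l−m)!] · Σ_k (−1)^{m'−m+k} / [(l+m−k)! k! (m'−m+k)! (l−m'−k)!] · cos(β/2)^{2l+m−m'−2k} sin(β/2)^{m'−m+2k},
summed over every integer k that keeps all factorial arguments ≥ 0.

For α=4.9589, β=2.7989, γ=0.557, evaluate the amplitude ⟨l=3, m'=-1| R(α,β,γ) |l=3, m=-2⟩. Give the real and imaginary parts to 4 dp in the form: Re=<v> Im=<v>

Re=0.0289 Im=-0.0062

Split into d^3_{-1,-2}(β=2.7989) × two z-phases.
c=cos(2.7989/2)=0.170509, s=sin(2.7989/2)=0.985356; N=√[2·24·1·120]=75.894664
The bounds max(0,m−m')=0 and min(l+m,l−m')=1 give 2 terms
  k=0: (−1)^1·75.8947/(24)·0.1705^5·0.9854^1 = -0.000449
  k=1: (−1)^2·75.8947/(12)·0.1705^3·0.9854^3 = +0.029995
d^3_{-1,-2}(2.7989) = -0.000449 +0.029995 = +0.029546
Attach z-rotation phases: D = e^{-i(-1)(4.9589)}·(+0.029546)·e^{-i(-2)(0.557)} = +0.028895-0.006167i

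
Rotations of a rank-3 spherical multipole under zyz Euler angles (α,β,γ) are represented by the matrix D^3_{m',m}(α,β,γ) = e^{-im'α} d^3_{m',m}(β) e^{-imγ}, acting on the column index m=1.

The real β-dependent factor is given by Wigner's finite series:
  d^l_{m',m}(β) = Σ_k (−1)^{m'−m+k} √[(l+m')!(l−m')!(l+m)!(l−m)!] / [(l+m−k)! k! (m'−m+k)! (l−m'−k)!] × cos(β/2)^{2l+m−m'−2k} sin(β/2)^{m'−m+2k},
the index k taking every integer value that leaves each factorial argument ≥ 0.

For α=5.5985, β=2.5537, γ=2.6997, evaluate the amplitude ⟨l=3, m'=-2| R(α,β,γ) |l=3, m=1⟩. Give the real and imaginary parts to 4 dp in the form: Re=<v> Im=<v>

Re=0.3605 Im=-0.4809

First d^3_{-2,1}(β=2.5537), then the phase factors e^{-i(-2)α} and e^{-i(1)γ}:
Half-angle: c=0.289732, s=0.957108. N=√(1·120·24·2)=75.894664
The bounds max(0,m−m')=3 and min(l+m,l−m')=4 give 2 terms
  k=3: (−1)^0·75.8947/(12)·0.2897^3·0.9571^3 = +0.134865
  k=4: (−1)^1·75.8947/(24)·0.2897^1·0.9571^5 = -0.735869
d^3_{-2,1}(2.5537) = +0.134865 -0.735869 = -0.601004
Phases: e^{-i·(-2)·5.5985}=+0.200066-0.979782i, e^{-i·(1)·2.6997}=-0.903944-0.427651i ⇒ D=+0.360514-0.480869i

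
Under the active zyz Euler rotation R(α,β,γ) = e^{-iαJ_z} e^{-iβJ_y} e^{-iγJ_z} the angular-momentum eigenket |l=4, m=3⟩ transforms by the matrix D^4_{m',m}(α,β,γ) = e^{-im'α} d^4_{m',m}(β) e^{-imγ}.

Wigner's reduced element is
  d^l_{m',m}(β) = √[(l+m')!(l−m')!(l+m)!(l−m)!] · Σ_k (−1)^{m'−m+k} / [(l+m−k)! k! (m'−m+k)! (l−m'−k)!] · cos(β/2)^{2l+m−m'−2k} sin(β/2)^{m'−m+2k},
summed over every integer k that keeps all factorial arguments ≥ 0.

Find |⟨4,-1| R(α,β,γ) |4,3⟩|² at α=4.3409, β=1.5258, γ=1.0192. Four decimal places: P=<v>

First d^4_{-1,3}(β=1.5258), then the phase factors e^{-i(-1)α} and e^{-i(3)γ}:
c=cos(1.5258/2)=0.722835, s=sin(1.5258/2)=0.691021; N=√[6·120·5040·1]=1904.940944
k: max(0,(3)−(-1))=4 … min(4+(3),4−(-1))=5
  k=4: (−1)^0·1904.9409/(144)·0.7228^4·0.6910^4 = +0.823455
  k=5: (−1)^1·1904.9409/(240)·0.7228^2·0.6910^6 = -0.451538
d^4_{-1,3}(1.5258) = +0.823455 -0.451538 = +0.371917
|D^4_{-1,3}|² = |d^4_{-1,3}(β)|² = (+0.371917)² = 0.138322 (the z-rotation phases have unit modulus)

P=0.1383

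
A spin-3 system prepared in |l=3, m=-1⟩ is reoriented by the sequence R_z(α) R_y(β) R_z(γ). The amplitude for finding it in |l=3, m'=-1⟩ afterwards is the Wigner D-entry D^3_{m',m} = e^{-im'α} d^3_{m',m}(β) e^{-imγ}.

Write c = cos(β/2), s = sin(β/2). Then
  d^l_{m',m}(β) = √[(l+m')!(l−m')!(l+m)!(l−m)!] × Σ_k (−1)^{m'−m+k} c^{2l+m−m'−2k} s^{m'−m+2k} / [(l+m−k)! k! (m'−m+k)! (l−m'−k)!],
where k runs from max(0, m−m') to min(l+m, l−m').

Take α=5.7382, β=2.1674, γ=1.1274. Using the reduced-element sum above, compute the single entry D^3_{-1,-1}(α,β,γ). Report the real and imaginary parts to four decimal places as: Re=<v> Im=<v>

Re=0.4278 Im=0.2818

First d^3_{-1,-1}(β=2.1674), then the phase factors e^{-i(-1)α} and e^{-i(-1)γ}:
c=cos(2.1674/2)=0.468062, s=sin(2.1674/2)=0.883696; N=√[2·24·2·24]=48.000000
The bounds max(0,m−m')=0 and min(l+m,l−m')=2 give 3 terms
  k=0: (−1)^0·48.0000/(48)·0.4681^6·0.8837^0 = +0.010515
  k=1: (−1)^1·48.0000/(6)·0.4681^4·0.8837^2 = -0.299853
  k=2: (−1)^2·48.0000/(8)·0.4681^2·0.8837^4 = +0.801620
d^3_{-1,-1}(2.1674) = +0.010515 -0.299853 +0.801620 = +0.512283
Phases: e^{-i·(-1)·5.7382}=+0.855135-0.518406i, e^{-i·(-1)·1.1274}=+0.429010+0.903300i ⇒ D=+0.427826+0.281777i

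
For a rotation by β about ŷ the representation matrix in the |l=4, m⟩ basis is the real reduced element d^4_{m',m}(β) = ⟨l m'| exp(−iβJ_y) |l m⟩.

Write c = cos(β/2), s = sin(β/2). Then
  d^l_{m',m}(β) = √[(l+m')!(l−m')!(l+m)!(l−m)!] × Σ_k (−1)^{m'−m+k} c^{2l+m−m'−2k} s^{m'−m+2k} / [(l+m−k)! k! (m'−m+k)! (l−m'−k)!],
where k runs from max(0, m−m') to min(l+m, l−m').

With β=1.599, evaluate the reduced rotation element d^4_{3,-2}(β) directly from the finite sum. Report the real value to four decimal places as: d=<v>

d=-0.4664

d^4_{3,-2}(β=1.599) via Wigner's sum:
With c≡cos(β/2)=0.697065 and s≡sin(β/2)=0.717008, N=[5040·1·2·720]^{1/2}=2693.993318
k∈{0,1} keeps every argument non-negative
  k=0: (−1)^5·2693.9933/(240)·0.6971^3·0.7170^5 = -0.720484
  k=1: (−1)^6·2693.9933/(720)·0.6971^1·0.7170^7 = +0.254100
d^4_{3,-2}(1.599) = -0.720484 +0.254100 = -0.466385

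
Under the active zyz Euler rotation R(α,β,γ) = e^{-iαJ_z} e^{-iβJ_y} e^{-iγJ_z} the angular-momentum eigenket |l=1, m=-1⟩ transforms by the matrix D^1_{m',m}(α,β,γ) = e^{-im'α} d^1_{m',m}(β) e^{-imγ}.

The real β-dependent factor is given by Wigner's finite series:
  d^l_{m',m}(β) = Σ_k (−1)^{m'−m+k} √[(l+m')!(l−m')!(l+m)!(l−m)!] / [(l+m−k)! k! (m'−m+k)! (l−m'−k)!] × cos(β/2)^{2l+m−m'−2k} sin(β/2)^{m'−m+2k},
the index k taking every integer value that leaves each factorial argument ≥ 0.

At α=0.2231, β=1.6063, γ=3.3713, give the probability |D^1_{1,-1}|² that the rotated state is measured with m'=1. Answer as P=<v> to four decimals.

First d^1_{1,-1}(β=1.6063), then the phase factors e^{-i(1)α} and e^{-i(-1)γ}:
Half-angle: c=0.694444, s=0.719547. N=√(2·1·1·2)=2.000000
Admissible k: 0..0 (factorial args all ≥0)
  k=0: (−1)^2·2.0000/(2)·0.6944^0·0.7195^2 = +0.517748
d^1_{1,-1}(1.6063) = +0.517748
|D^1_{1,-1}|² = |d^1_{1,-1}(β)|² = (+0.517748)² = 0.268063 (the z-rotation phases have unit modulus)

P=0.2681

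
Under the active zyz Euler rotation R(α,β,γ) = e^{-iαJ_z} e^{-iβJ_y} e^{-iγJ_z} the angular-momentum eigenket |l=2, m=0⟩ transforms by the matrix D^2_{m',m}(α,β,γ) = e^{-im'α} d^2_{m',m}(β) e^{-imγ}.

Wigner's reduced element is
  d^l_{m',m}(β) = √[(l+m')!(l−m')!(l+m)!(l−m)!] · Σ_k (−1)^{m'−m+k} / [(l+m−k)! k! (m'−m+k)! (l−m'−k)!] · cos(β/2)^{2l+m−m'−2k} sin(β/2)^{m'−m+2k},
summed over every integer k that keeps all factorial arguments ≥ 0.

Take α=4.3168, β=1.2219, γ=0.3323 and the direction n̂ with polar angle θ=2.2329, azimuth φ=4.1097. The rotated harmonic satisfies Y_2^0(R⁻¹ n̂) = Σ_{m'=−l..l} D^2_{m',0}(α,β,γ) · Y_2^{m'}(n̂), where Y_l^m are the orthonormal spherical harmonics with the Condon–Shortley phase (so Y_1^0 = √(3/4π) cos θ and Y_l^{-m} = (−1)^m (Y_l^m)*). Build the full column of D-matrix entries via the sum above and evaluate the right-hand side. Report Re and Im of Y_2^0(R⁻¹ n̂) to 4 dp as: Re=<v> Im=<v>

Re=-0.0643 Im=0.0000

Need the full column D^2_{m',0} for m'=−2..2 at α=4.3168, β=1.2219, γ=0.3323.
cos(β/2)=0.819103, sin(β/2)=0.573646
d^2_{-2,0}: single k=2 term ⇒ +0.540805;  D = -0.380190+0.384611i
d^2_{-1,0}: k∈[1..2] ⇒ +0.772211 -0.378744 = +0.393466;  D = -0.151623-0.363079i
d^2_{0,0}: k∈[0..2] ⇒ +0.450148 -0.883131 +0.108287 = -0.324697;  D = -0.324697+0.000000i
d^2_{1,0}: k∈[0..1] ⇒ -0.772211 +0.378744 = -0.393466;  D = +0.151623-0.363079i
d^2_{2,0}: single k=0 term ⇒ +0.540805;  D = -0.380190-0.384611i
Y_2^{m'}(θ=2.2329,φ=4.1097) and Σ D·Y over m':
  (-0.3802+0.3846i)·(-0.0859-0.2244i)  (-0.1516-0.3631i)·(+0.2123-0.3086i)  (-0.3247+0.0000i)·(+0.0422+0.0000i)  (+0.1516-0.3631i)·(-0.2123-0.3086i)  (-0.3802-0.3846i)·(-0.0859+0.2244i)
Y_2^0(R⁻¹ n̂) = -0.064271+0.000000i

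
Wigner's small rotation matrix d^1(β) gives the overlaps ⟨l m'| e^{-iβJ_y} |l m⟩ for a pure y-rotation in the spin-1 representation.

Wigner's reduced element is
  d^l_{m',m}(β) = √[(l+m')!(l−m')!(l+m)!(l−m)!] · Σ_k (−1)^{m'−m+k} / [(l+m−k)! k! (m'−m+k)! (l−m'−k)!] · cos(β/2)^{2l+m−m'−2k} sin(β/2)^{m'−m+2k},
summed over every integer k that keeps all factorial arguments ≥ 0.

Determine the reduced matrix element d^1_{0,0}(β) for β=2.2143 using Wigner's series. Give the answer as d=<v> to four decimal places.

d=-0.6000

d^1_{0,0}(β=2.2143) via Wigner's sum:
With c≡cos(β/2)=0.447212 and s≡sin(β/2)=0.894428, N=[1·1·1·1]^{1/2}=1.000000
k∈{0,1} keeps every argument non-negative
  k=0: (−1)^0·1.0000/(1)·0.4472^2·0.8944^0 = +0.199999
  k=1: (−1)^1·1.0000/(1)·0.4472^0·0.8944^2 = -0.800001
d^1_{0,0}(2.2143) = +0.199999 -0.800001 = -0.600002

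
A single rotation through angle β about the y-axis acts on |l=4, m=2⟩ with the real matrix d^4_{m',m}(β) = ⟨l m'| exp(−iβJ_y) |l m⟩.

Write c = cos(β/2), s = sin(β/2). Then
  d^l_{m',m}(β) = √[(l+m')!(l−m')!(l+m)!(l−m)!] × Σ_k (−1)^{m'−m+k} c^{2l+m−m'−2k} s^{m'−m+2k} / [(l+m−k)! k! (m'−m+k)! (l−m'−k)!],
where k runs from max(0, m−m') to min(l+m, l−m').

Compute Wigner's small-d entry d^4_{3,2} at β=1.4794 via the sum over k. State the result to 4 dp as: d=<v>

d^4_{3,2}(β=1.4794) via Wigner's sum:
Half-angle: c=0.738671, s=0.674066. N=√(5040·1·720·2)=2693.993318
The bounds max(0,m−m')=0 and min(l+m,l−m')=1 give 2 terms
  k=0: (−1)^1·2693.9933/(720)·0.7387^7·0.6741^1 = -0.302638
  k=1: (−1)^2·2693.9933/(240)·0.7387^5·0.6741^3 = +0.756045
d^4_{3,2}(1.4794) = -0.302638 +0.756045 = +0.453408

d=0.4534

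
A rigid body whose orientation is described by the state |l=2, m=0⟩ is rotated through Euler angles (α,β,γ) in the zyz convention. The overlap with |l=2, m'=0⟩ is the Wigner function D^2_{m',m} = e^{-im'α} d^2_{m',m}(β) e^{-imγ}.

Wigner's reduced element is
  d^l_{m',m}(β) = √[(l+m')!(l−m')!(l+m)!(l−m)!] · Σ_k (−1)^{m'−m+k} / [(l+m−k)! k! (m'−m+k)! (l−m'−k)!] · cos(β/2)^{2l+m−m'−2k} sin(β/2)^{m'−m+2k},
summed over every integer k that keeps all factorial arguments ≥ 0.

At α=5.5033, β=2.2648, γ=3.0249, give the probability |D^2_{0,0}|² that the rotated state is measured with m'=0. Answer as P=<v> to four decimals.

P=0.0129

First d^2_{0,0}(β=2.2648), then the phase factors e^{-i(0)α} and e^{-i(0)γ}:
Half-angle: c=0.424488, s=0.905434. N=√(2·2·2·2)=4.000000
Admissible k: 0..2 (factorial args all ≥0)
  k=0: (−1)^0·4.0000/(4)·0.4245^4·0.9054^0 = +0.032468
  k=1: (−1)^1·4.0000/(1)·0.4245^2·0.9054^2 = -0.590886
  k=2: (−1)^2·4.0000/(4)·0.4245^0·0.9054^4 = +0.672088
d^2_{0,0}(2.2648) = +0.032468 -0.590886 +0.672088 = +0.113670
|D^2_{0,0}|² = |d^2_{0,0}(β)|² = (+0.113670)² = 0.012921 (the z-rotation phases have unit modulus)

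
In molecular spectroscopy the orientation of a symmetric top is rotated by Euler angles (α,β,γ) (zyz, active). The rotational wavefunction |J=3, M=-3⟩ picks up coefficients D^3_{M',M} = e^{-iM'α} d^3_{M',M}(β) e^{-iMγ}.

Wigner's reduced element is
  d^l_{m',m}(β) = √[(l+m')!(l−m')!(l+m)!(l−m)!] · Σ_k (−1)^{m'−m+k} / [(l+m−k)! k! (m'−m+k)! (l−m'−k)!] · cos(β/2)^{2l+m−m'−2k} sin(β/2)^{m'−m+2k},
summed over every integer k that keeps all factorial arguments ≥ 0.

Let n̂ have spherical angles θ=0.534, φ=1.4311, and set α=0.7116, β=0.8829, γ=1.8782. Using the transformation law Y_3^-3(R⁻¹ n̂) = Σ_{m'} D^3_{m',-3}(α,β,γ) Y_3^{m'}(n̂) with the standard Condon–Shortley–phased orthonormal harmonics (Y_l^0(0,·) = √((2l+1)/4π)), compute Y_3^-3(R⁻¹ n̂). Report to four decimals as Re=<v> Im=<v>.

Need the full column D^3_{m',-3} for m'=−3..3 at α=0.7116, β=0.8829, γ=1.8782.
cos(β/2)=0.904133, sin(β/2)=0.427251
d^3_{-3,-3}: single k=0 term ⇒ +0.546253;  D = +0.046148+0.544301i
d^3_{-2,-3}: single k=0 term ⇒ -0.632296;  D = -0.451896-0.442254i
d^3_{-1,-3}: single k=0 term ⇒ +0.472434;  D = +0.471496+0.029751i
d^3_{0,-3}: single k=0 term ⇒ -0.257787;  D = -0.205441+0.155719i
d^3_{1,-3}: single k=0 term ⇒ +0.105498;  D = +0.022055-0.103166i
d^3_{2,-3}: single k=0 term ⇒ -0.031530;  D = +0.015144+0.027655i
d^3_{3,-3}: single k=0 term ⇒ +0.006083;  D = -0.005697-0.002133i
Y_3^{m'}(θ=0.534,φ=1.4311) and Σ D·Y over m':
  (+0.0461+0.5443i)·(-0.0224+0.0503i)  (-0.4519-0.4423i)·(-0.2191-0.0628i)  (+0.4715+0.0298i)·(+0.0619-0.4406i)  (-0.2054+0.1557i)·(+0.2264+0.0000i)  (+0.0221-0.1032i)·(-0.0619-0.4406i)  (+0.0151+0.0277i)·(-0.2191+0.0628i)  (-0.0057-0.0021i)·(+0.0224+0.0503i)
Y_3^-3(R⁻¹ n̂) = -0.013270-0.063986i

Re=-0.0133 Im=-0.0640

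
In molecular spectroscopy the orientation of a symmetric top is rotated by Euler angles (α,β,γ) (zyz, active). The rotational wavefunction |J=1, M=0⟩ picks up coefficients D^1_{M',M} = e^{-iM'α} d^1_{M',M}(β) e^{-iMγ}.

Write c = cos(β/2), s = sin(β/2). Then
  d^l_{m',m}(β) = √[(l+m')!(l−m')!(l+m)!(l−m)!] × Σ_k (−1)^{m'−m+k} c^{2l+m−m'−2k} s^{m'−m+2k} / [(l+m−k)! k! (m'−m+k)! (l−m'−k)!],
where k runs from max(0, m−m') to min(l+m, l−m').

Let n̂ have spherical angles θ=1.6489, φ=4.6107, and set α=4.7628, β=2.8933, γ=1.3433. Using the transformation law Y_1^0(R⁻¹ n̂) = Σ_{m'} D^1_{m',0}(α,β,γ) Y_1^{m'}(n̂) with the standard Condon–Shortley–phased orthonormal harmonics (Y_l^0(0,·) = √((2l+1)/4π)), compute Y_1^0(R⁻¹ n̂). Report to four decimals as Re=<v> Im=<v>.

Re=0.1553 Im=0.0000

Need the full column D^1_{m',0} for m'=−1..1 at α=4.7628, β=2.8933, γ=1.3433.
cos(β/2)=0.123828, sin(β/2)=0.992304
d^1_{-1,0}: single k=1 term ⇒ +0.173771;  D = +0.008756-0.173550i
d^1_{0,0}: k∈[0..1] ⇒ +0.015333 -0.984667 = -0.969333;  D = -0.969333+0.000000i
d^1_{1,0}: single k=0 term ⇒ -0.173771;  D = -0.008756-0.173550i
Y_1^{m'}(θ=1.6489,φ=4.6107) and Σ D·Y over m':
  (+0.0088-0.1736i)·(-0.0350+0.3427i)  (-0.9693+0.0000i)·(-0.0381+0.0000i)  (-0.0088-0.1736i)·(+0.0350+0.3427i)
Y_1^0(R⁻¹ n̂) = +0.155279+0.000000i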